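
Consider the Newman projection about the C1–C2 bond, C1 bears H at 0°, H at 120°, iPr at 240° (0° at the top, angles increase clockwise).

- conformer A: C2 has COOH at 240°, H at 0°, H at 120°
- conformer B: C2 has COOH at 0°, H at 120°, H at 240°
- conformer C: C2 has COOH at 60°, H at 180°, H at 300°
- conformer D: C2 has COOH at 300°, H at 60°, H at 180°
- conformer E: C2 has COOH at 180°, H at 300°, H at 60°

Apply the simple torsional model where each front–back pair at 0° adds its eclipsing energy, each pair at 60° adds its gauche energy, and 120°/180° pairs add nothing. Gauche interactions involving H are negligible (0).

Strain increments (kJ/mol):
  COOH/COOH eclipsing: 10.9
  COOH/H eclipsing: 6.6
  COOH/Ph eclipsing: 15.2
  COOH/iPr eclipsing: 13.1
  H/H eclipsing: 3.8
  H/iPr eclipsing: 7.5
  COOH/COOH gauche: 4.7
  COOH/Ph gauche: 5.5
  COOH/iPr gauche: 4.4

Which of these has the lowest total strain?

C

A (eclipsed): H–H eclipsed, H–H eclipsed, iPr–COOH eclipsed; 3.8 + 3.8 + 13.1 = 20.7 kJ/mol.
B (eclipsed): H–COOH eclipsed, H–H eclipsed, iPr–H eclipsed; 6.6 + 3.8 + 7.5 = 17.9 kJ/mol.
C (staggered): no non-H gauche contacts → 0.0 kJ/mol.
D (staggered): iPr–COOH gauche; 4.4 = 4.4 kJ/mol.
E (staggered): iPr–COOH gauche; 4.4 = 4.4 kJ/mol.
C has the lowest total (0.0 kJ/mol).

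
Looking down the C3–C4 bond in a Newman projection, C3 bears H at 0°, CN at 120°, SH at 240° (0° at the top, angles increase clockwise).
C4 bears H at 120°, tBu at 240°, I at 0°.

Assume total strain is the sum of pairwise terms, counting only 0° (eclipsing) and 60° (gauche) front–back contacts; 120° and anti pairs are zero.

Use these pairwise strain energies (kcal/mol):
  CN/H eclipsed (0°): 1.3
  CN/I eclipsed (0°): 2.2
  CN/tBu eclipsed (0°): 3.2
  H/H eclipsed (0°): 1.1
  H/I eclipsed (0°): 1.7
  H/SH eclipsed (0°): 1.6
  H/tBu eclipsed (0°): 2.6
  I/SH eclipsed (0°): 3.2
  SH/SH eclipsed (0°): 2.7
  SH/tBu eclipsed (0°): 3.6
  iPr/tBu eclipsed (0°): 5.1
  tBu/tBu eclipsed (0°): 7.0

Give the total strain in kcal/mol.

This conformer (eclipsed): H(0°)/I(0°) eclipsed 1.7; CN(120°)/H(120°) eclipsed 1.3; SH(240°)/tBu(240°) eclipsed 3.6 → 6.6 kcal/mol.

6.6 kcal/mol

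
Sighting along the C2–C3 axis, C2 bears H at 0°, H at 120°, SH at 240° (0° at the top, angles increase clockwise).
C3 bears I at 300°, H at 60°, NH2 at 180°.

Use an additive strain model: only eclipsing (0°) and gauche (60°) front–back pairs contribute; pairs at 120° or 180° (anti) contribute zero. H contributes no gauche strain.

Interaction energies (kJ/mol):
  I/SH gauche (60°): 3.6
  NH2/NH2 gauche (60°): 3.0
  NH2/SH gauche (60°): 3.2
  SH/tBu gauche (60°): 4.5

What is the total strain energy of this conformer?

This conformer is staggered. SH at 240° is gauche with I at 300° (3.6); SH at 240° is gauche with NH2 at 180° (3.2). Total 6.8 kJ/mol.

6.8 kJ/mol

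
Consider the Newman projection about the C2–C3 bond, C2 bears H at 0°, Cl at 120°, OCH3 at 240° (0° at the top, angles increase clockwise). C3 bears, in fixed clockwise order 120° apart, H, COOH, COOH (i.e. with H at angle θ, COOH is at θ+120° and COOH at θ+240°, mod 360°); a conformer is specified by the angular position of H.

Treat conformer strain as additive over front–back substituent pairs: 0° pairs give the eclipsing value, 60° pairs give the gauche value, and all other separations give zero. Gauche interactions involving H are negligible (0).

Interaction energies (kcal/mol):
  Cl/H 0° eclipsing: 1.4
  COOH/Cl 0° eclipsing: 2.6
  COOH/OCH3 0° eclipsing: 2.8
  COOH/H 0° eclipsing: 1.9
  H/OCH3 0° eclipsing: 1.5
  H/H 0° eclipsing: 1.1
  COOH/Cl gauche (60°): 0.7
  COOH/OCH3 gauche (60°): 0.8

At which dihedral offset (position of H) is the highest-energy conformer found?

H at 0° (eclipsed): H(0°)/H(0°) eclipsed 1.1; Cl(120°)/COOH(120°) eclipsed 2.6; OCH3(240°)/COOH(240°) eclipsed 2.8 → 6.5 kcal/mol.
H at 60° (staggered): Cl(120°)/COOH(180°) gauche 0.7; OCH3(240°)/COOH(180°) gauche 0.8; OCH3(240°)/COOH(300°) gauche 0.8 → 2.3 kcal/mol.
H at 120° (eclipsed): H(0°)/COOH(0°) eclipsed 1.9; Cl(120°)/H(120°) eclipsed 1.4; OCH3(240°)/COOH(240°) eclipsed 2.8 → 6.1 kcal/mol.
H at 180° (staggered): Cl(120°)/COOH(60°) gauche 0.7; OCH3(240°)/COOH(300°) gauche 0.8 → 1.5 kcal/mol.
H at 240° (eclipsed): H(0°)/COOH(0°) eclipsed 1.9; Cl(120°)/COOH(120°) eclipsed 2.6; OCH3(240°)/H(240°) eclipsed 1.5 → 6.0 kcal/mol.
H at 300° (staggered): Cl(120°)/COOH(60°) gauche 0.7; Cl(120°)/COOH(180°) gauche 0.7; OCH3(240°)/COOH(180°) gauche 0.8 → 2.2 kcal/mol.
The maximum (6.5 kcal/mol) occurs with H at 0°.

0°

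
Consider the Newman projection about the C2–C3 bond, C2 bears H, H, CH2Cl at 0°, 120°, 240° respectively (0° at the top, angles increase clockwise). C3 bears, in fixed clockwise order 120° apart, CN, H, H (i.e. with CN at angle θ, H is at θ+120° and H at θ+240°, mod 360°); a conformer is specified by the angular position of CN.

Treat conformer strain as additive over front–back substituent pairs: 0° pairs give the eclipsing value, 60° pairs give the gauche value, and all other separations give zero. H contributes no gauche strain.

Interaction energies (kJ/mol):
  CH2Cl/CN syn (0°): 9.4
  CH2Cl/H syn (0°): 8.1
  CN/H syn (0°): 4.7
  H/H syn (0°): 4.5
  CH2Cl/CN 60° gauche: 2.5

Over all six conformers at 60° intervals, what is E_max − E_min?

CN at 0° is eclipsed. H at 0° is eclipsed with CN at 0° (4.7); H at 120° is eclipsed with H at 120° (4.5); CH2Cl at 240° is eclipsed with H at 240° (8.1). Total 17.3 kJ/mol.
CN at 60° (staggered): no non-H gauche contacts → 0.0 kJ/mol.
CN at 120° is eclipsed. H at 0° is eclipsed with H at 0° (4.5); H at 120° is eclipsed with CN at 120° (4.7); CH2Cl at 240° is eclipsed with H at 240° (8.1). Total 17.3 kJ/mol.
CN at 180° is staggered. CH2Cl at 240° is gauche with CN at 180° (2.5). Total 2.5 kJ/mol.
CN at 240° is eclipsed. H at 0° is eclipsed with H at 0° (4.5); H at 120° is eclipsed with H at 120° (4.5); CH2Cl at 240° is eclipsed with CN at 240° (9.4). Total 18.4 kJ/mol.
CN at 300° is staggered. CH2Cl at 240° is gauche with CN at 300° (2.5). Total 2.5 kJ/mol.
Max at 240° (18.4 kJ/mol), min at 60° (0.0 kJ/mol); barrier = 18.4 kJ/mol.

18.4 kJ/mol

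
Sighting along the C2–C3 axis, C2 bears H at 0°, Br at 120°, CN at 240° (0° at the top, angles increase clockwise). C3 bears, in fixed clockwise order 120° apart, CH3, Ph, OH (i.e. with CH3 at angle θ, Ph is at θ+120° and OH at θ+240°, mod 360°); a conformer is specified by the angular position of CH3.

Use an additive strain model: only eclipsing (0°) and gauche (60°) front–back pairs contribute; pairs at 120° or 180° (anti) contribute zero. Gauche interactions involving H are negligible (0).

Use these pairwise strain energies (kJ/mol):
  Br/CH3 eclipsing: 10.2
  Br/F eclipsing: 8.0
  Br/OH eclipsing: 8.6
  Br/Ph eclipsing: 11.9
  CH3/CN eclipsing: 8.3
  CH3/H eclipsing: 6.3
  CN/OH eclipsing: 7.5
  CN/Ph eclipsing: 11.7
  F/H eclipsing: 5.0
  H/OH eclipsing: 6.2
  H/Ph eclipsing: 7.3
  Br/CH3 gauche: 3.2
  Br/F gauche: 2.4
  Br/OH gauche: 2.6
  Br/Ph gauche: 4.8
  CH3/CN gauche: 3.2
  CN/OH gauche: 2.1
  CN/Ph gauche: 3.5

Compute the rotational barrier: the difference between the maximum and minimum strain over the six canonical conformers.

15.6 kJ/mol

CH3 at 0° (eclipsed): H(0°)/CH3(0°) eclipsed 6.3; Br(120°)/Ph(120°) eclipsed 11.9; CN(240°)/OH(240°) eclipsed 7.5 → 25.7 kJ/mol.
CH3 at 60° (staggered): Br(120°)/CH3(60°) gauche 3.2; Br(120°)/Ph(180°) gauche 4.8; CN(240°)/Ph(180°) gauche 3.5; CN(240°)/OH(300°) gauche 2.1 → 13.6 kJ/mol.
CH3 at 120° (eclipsed): H(0°)/OH(0°) eclipsed 6.2; Br(120°)/CH3(120°) eclipsed 10.2; CN(240°)/Ph(240°) eclipsed 11.7 → 28.1 kJ/mol.
CH3 at 180° (staggered): Br(120°)/CH3(180°) gauche 3.2; Br(120°)/OH(60°) gauche 2.6; CN(240°)/CH3(180°) gauche 3.2; CN(240°)/Ph(300°) gauche 3.5 → 12.5 kJ/mol.
CH3 at 240° (eclipsed): H(0°)/Ph(0°) eclipsed 7.3; Br(120°)/OH(120°) eclipsed 8.6; CN(240°)/CH3(240°) eclipsed 8.3 → 24.2 kJ/mol.
CH3 at 300° (staggered): Br(120°)/Ph(60°) gauche 4.8; Br(120°)/OH(180°) gauche 2.6; CN(240°)/CH3(300°) gauche 3.2; CN(240°)/OH(180°) gauche 2.1 → 12.7 kJ/mol.
Max at 120° (28.1 kJ/mol), min at 180° (12.5 kJ/mol); barrier = 15.6 kJ/mol.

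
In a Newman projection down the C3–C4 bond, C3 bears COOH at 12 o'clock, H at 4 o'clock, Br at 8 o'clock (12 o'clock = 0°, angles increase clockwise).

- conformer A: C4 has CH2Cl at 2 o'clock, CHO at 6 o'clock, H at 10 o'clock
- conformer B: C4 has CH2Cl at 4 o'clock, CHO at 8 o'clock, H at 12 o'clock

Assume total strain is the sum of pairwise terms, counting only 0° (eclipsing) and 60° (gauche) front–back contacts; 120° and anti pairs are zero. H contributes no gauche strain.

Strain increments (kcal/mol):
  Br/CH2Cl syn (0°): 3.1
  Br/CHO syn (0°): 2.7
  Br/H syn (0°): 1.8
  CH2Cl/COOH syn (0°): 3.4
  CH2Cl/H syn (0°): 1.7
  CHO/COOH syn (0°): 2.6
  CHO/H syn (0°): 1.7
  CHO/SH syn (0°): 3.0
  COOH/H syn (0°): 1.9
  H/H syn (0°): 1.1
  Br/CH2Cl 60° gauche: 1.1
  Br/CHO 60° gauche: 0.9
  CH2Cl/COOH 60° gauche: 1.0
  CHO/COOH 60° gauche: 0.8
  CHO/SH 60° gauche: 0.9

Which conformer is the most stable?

A

A (staggered): COOH–CH2Cl gauche, Br–CHO gauche; 1.0 + 0.9 = 1.9 kcal/mol.
B (eclipsed): COOH–H eclipsed, H–CH2Cl eclipsed, Br–CHO eclipsed; 1.9 + 1.7 + 2.7 = 6.3 kcal/mol.
A has the lowest total (1.9 kcal/mol).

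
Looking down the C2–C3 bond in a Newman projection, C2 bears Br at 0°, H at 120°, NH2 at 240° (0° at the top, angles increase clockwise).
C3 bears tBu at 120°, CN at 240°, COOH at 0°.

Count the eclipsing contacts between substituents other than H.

Non-H eclipsing pairs: Br(0°)/COOH(0°); NH2(240°)/CN(240°) — 2 interactions.

2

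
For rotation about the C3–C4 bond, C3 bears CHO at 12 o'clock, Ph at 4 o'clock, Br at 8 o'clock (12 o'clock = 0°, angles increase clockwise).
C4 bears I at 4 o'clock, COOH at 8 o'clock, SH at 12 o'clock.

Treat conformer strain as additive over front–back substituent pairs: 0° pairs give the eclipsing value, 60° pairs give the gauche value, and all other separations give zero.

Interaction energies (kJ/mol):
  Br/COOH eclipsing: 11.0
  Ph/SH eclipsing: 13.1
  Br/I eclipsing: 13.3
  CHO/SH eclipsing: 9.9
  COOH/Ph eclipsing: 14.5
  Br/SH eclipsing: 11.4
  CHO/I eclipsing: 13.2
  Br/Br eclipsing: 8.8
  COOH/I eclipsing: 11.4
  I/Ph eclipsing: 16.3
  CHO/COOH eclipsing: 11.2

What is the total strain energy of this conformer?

This conformer (eclipsed): CHO(0°)/SH(0°) eclipsed 9.9; Ph(120°)/I(120°) eclipsed 16.3; Br(240°)/COOH(240°) eclipsed 11.0 → 37.2 kJ/mol.

37.2 kJ/mol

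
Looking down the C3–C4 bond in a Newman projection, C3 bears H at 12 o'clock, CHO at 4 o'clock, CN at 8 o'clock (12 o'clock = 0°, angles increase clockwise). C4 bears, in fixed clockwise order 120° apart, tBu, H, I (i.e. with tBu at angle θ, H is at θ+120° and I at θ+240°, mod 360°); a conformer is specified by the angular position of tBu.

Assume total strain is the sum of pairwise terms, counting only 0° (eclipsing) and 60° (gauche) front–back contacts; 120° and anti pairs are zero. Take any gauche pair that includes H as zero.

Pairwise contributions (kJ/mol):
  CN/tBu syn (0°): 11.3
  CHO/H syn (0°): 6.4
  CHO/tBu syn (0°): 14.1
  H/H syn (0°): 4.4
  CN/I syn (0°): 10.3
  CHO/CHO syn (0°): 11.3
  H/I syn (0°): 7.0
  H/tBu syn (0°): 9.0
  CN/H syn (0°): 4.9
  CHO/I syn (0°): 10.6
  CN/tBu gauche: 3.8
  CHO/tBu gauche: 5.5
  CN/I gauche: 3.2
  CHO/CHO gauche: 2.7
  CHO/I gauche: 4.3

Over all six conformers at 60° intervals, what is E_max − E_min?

17.6 kJ/mol

tBu at 0° (eclipsed): H–tBu eclipsed, CHO–H eclipsed, CN–I eclipsed; 9.0 + 6.4 + 10.3 = 25.7 kJ/mol.
tBu at 60° (staggered): CHO–tBu gauche, CN–I gauche; 5.5 + 3.2 = 8.7 kJ/mol.
tBu at 120° (eclipsed): H–I eclipsed, CHO–tBu eclipsed, CN–H eclipsed; 7.0 + 14.1 + 4.9 = 26.0 kJ/mol.
tBu at 180° (staggered): CHO–tBu gauche, CHO–I gauche, CN–tBu gauche; 5.5 + 4.3 + 3.8 = 13.6 kJ/mol.
tBu at 240° (eclipsed): H–H eclipsed, CHO–I eclipsed, CN–tBu eclipsed; 4.4 + 10.6 + 11.3 = 26.3 kJ/mol.
tBu at 300° (staggered): CHO–I gauche, CN–tBu gauche, CN–I gauche; 4.3 + 3.8 + 3.2 = 11.3 kJ/mol.
Max at 240° (26.3 kJ/mol), min at 60° (8.7 kJ/mol); barrier = 17.6 kJ/mol.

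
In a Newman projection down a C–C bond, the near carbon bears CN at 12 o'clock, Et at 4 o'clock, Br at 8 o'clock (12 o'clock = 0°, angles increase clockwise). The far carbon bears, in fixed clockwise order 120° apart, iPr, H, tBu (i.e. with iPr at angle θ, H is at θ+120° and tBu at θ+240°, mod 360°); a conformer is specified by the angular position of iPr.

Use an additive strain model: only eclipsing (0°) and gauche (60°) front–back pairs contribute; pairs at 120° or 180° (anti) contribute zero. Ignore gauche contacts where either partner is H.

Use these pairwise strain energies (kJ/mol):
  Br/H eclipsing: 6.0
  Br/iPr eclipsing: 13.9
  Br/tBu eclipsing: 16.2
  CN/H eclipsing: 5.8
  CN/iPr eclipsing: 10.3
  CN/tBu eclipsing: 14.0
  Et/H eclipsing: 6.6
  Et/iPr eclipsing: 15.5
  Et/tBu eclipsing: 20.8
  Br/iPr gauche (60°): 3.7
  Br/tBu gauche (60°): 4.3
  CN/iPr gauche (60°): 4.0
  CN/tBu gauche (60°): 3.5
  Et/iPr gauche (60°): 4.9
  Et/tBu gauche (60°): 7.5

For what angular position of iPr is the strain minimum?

iPr at 0° (eclipsed): CN–iPr eclipsed, Et–H eclipsed, Br–tBu eclipsed; 10.3 + 6.6 + 16.2 = 33.1 kJ/mol.
iPr at 60° (staggered): CN–iPr gauche, CN–tBu gauche, Et–iPr gauche, Br–tBu gauche; 4.0 + 3.5 + 4.9 + 4.3 = 16.7 kJ/mol.
iPr at 120° (eclipsed): CN–tBu eclipsed, Et–iPr eclipsed, Br–H eclipsed; 14.0 + 15.5 + 6.0 = 35.5 kJ/mol.
iPr at 180° (staggered): CN–tBu gauche, Et–iPr gauche, Et–tBu gauche, Br–iPr gauche; 3.5 + 4.9 + 7.5 + 3.7 = 19.6 kJ/mol.
iPr at 240° (eclipsed): CN–H eclipsed, Et–tBu eclipsed, Br–iPr eclipsed; 5.8 + 20.8 + 13.9 = 40.5 kJ/mol.
iPr at 300° (staggered): CN–iPr gauche, Et–tBu gauche, Br–iPr gauche, Br–tBu gauche; 4.0 + 7.5 + 3.7 + 4.3 = 19.5 kJ/mol.
The minimum (16.7 kJ/mol) occurs with iPr at 60°.

60°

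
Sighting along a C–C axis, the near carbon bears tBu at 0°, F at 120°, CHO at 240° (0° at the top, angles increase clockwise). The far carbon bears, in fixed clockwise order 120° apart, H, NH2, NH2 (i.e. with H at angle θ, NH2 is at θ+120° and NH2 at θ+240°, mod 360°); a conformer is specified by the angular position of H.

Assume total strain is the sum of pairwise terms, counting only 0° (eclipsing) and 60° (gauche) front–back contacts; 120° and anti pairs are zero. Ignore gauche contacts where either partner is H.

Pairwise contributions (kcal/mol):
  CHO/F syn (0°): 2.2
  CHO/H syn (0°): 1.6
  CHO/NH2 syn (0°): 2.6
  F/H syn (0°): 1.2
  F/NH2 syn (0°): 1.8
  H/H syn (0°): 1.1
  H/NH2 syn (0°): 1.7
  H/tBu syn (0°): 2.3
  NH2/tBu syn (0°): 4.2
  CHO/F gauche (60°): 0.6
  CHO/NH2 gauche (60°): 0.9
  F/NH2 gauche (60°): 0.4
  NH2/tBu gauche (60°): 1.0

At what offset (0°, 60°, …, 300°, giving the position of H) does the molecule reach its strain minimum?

300°

H at 0° (eclipsed): tBu(0°)/H(0°) eclipsed 2.3; F(120°)/NH2(120°) eclipsed 1.8; CHO(240°)/NH2(240°) eclipsed 2.6 → 6.7 kcal/mol.
H at 60° (staggered): tBu(0°)/NH2(300°) gauche 1.0; F(120°)/NH2(180°) gauche 0.4; CHO(240°)/NH2(180°) gauche 0.9; CHO(240°)/NH2(300°) gauche 0.9 → 3.2 kcal/mol.
H at 120° (eclipsed): tBu(0°)/NH2(0°) eclipsed 4.2; F(120°)/H(120°) eclipsed 1.2; CHO(240°)/NH2(240°) eclipsed 2.6 → 8.0 kcal/mol.
H at 180° (staggered): tBu(0°)/NH2(300°) gauche 1.0; tBu(0°)/NH2(60°) gauche 1.0; F(120°)/NH2(60°) gauche 0.4; CHO(240°)/NH2(300°) gauche 0.9 → 3.3 kcal/mol.
H at 240° (eclipsed): tBu(0°)/NH2(0°) eclipsed 4.2; F(120°)/NH2(120°) eclipsed 1.8; CHO(240°)/H(240°) eclipsed 1.6 → 7.6 kcal/mol.
H at 300° (staggered): tBu(0°)/NH2(60°) gauche 1.0; F(120°)/NH2(60°) gauche 0.4; F(120°)/NH2(180°) gauche 0.4; CHO(240°)/NH2(180°) gauche 0.9 → 2.7 kcal/mol.
The minimum (2.7 kcal/mol) occurs with H at 300°.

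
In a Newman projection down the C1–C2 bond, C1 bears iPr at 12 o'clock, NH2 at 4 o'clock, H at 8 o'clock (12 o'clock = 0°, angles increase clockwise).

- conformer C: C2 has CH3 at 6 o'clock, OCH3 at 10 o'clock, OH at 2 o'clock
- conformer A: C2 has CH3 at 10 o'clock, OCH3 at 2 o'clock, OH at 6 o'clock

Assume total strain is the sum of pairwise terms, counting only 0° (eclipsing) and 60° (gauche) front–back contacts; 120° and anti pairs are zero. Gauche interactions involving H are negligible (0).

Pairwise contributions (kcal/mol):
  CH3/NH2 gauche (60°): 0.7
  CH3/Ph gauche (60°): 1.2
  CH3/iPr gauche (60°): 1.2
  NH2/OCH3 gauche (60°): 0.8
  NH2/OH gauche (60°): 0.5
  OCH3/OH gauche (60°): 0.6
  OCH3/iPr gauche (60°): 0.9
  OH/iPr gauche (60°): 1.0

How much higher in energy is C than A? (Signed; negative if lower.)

C (staggered): iPr(0°)/OCH3(300°) gauche 0.9; iPr(0°)/OH(60°) gauche 1.0; NH2(120°)/CH3(180°) gauche 0.7; NH2(120°)/OH(60°) gauche 0.5 → 3.1 kcal/mol.
A (staggered): iPr(0°)/CH3(300°) gauche 1.2; iPr(0°)/OCH3(60°) gauche 0.9; NH2(120°)/OCH3(60°) gauche 0.8; NH2(120°)/OH(180°) gauche 0.5 → 3.4 kcal/mol.
E(C) − E(A) = 3.1 − 3.4 = -0.3 kcal/mol.

-0.3 kcal/mol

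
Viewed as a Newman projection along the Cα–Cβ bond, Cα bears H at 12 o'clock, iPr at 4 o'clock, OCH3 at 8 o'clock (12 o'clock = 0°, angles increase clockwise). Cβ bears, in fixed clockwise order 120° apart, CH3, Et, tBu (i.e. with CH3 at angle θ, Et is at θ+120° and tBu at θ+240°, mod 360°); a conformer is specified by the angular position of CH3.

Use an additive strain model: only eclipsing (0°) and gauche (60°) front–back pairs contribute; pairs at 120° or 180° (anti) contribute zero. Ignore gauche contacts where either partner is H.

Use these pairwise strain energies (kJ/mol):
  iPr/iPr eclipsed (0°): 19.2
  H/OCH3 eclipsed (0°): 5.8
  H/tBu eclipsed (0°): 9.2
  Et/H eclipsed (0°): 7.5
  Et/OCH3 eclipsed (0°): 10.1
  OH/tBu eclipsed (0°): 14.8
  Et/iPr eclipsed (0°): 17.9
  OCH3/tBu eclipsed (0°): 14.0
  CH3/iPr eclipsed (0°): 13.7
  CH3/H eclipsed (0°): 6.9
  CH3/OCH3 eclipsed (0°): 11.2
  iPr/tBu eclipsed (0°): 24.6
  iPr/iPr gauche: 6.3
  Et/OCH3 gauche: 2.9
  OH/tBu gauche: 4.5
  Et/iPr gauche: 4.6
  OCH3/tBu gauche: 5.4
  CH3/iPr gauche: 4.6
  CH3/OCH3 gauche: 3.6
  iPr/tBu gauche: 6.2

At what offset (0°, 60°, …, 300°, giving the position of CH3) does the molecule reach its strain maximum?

240°

CH3 at 0° (eclipsed): H(0°)/CH3(0°) eclipsed 6.9; iPr(120°)/Et(120°) eclipsed 17.9; OCH3(240°)/tBu(240°) eclipsed 14.0 → 38.8 kJ/mol.
CH3 at 60° (staggered): iPr(120°)/CH3(60°) gauche 4.6; iPr(120°)/Et(180°) gauche 4.6; OCH3(240°)/Et(180°) gauche 2.9; OCH3(240°)/tBu(300°) gauche 5.4 → 17.5 kJ/mol.
CH3 at 120° (eclipsed): H(0°)/tBu(0°) eclipsed 9.2; iPr(120°)/CH3(120°) eclipsed 13.7; OCH3(240°)/Et(240°) eclipsed 10.1 → 33.0 kJ/mol.
CH3 at 180° (staggered): iPr(120°)/CH3(180°) gauche 4.6; iPr(120°)/tBu(60°) gauche 6.2; OCH3(240°)/CH3(180°) gauche 3.6; OCH3(240°)/Et(300°) gauche 2.9 → 17.3 kJ/mol.
CH3 at 240° (eclipsed): H(0°)/Et(0°) eclipsed 7.5; iPr(120°)/tBu(120°) eclipsed 24.6; OCH3(240°)/CH3(240°) eclipsed 11.2 → 43.3 kJ/mol.
CH3 at 300° (staggered): iPr(120°)/Et(60°) gauche 4.6; iPr(120°)/tBu(180°) gauche 6.2; OCH3(240°)/CH3(300°) gauche 3.6; OCH3(240°)/tBu(180°) gauche 5.4 → 19.8 kJ/mol.
The maximum (43.3 kJ/mol) occurs with CH3 at 240°.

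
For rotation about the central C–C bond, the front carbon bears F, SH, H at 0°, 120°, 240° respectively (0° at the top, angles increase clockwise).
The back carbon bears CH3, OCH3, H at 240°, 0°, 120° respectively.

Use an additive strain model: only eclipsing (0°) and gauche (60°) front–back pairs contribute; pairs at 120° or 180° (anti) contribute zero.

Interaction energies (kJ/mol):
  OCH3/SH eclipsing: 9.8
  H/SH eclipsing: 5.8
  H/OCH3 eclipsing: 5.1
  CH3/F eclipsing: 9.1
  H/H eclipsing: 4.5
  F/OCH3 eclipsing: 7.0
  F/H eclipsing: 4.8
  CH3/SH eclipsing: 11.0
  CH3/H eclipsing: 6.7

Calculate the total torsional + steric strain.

19.5 kJ/mol

This conformer is eclipsed. F at 0° is eclipsed with OCH3 at 0° (7.0); SH at 120° is eclipsed with H at 120° (5.8); H at 240° is eclipsed with CH3 at 240° (6.7). Total 19.5 kJ/mol.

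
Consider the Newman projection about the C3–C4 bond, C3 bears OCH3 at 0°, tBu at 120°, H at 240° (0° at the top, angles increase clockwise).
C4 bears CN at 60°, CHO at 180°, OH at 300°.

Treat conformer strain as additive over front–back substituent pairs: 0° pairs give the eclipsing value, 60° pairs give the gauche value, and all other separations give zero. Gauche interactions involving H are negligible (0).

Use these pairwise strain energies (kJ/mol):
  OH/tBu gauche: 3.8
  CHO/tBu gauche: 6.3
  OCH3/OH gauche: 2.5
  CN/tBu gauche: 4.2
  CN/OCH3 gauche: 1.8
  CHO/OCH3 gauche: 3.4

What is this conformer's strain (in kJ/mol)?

This conformer is staggered. OCH3 at 0° is gauche with CN at 60° (1.8); OCH3 at 0° is gauche with OH at 300° (2.5); tBu at 120° is gauche with CN at 60° (4.2); tBu at 120° is gauche with CHO at 180° (6.3). Total 14.8 kJ/mol.

14.8 kJ/mol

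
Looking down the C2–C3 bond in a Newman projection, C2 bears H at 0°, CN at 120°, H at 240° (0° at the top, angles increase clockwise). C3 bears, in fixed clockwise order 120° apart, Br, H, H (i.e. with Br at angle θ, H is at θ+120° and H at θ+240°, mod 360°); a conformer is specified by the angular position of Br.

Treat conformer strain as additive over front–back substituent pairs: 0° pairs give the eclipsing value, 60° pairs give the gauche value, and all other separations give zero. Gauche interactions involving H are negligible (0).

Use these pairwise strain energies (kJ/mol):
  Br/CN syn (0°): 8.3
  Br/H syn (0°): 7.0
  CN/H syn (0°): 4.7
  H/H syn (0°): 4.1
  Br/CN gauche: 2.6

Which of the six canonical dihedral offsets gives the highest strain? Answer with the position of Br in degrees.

Br at 0° (eclipsed): H–Br eclipsed, CN–H eclipsed, H–H eclipsed; 7.0 + 4.7 + 4.1 = 15.8 kJ/mol.
Br at 60° (staggered): CN–Br gauche; 2.6 = 2.6 kJ/mol.
Br at 120° (eclipsed): H–H eclipsed, CN–Br eclipsed, H–H eclipsed; 4.1 + 8.3 + 4.1 = 16.5 kJ/mol.
Br at 180° (staggered): CN–Br gauche; 2.6 = 2.6 kJ/mol.
Br at 240° (eclipsed): H–H eclipsed, CN–H eclipsed, H–Br eclipsed; 4.1 + 4.7 + 7.0 = 15.8 kJ/mol.
Br at 300° (staggered): no non-H gauche contacts → 0.0 kJ/mol.
The maximum (16.5 kJ/mol) occurs with Br at 120°.

120°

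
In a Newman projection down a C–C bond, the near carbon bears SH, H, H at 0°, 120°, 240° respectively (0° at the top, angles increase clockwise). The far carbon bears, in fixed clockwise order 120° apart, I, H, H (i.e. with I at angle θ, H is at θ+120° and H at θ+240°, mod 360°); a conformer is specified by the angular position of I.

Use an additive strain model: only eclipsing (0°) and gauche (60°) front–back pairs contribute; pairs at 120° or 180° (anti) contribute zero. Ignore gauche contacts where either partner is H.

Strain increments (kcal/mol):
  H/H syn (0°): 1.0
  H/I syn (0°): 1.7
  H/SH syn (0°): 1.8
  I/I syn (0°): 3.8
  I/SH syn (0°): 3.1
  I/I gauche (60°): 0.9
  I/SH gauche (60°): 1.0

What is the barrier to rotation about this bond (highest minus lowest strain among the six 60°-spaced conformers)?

I at 0° is eclipsed. SH at 0° is eclipsed with I at 0° (3.1); H at 120° is eclipsed with H at 120° (1.0); H at 240° is eclipsed with H at 240° (1.0). Total 5.1 kcal/mol.
I at 60° is staggered. SH at 0° is gauche with I at 60° (1.0). Total 1.0 kcal/mol.
I at 120° is eclipsed. SH at 0° is eclipsed with H at 0° (1.8); H at 120° is eclipsed with I at 120° (1.7); H at 240° is eclipsed with H at 240° (1.0). Total 4.5 kcal/mol.
I at 180° (staggered): no non-H gauche contacts → 0.0 kcal/mol.
I at 240° is eclipsed. SH at 0° is eclipsed with H at 0° (1.8); H at 120° is eclipsed with H at 120° (1.0); H at 240° is eclipsed with I at 240° (1.7). Total 4.5 kcal/mol.
I at 300° is staggered. SH at 0° is gauche with I at 300° (1.0). Total 1.0 kcal/mol.
Max at 0° (5.1 kcal/mol), min at 180° (0.0 kcal/mol); barrier = 5.1 kcal/mol.

5.1 kcal/mol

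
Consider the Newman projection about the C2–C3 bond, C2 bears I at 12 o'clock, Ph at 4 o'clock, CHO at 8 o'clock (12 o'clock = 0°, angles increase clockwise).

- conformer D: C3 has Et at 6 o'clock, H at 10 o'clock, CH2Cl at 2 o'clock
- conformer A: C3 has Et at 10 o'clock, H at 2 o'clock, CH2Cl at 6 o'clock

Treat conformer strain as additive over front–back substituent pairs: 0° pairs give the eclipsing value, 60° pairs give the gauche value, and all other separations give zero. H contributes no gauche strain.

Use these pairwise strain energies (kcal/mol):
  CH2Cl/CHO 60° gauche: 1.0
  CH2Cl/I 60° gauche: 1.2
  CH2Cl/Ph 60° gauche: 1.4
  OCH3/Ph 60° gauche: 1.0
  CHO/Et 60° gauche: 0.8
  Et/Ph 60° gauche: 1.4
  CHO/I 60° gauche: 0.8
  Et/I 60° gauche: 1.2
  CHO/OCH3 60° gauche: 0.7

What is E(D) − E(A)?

D is staggered. I at 0° is gauche with CH2Cl at 60° (1.2); Ph at 120° is gauche with Et at 180° (1.4); Ph at 120° is gauche with CH2Cl at 60° (1.4); CHO at 240° is gauche with Et at 180° (0.8). Total 4.8 kcal/mol.
A is staggered. I at 0° is gauche with Et at 300° (1.2); Ph at 120° is gauche with CH2Cl at 180° (1.4); CHO at 240° is gauche with Et at 300° (0.8); CHO at 240° is gauche with CH2Cl at 180° (1.0). Total 4.4 kcal/mol.
E(D) − E(A) = 4.8 − 4.4 = +0.4 kcal/mol.

+0.4 kcal/mol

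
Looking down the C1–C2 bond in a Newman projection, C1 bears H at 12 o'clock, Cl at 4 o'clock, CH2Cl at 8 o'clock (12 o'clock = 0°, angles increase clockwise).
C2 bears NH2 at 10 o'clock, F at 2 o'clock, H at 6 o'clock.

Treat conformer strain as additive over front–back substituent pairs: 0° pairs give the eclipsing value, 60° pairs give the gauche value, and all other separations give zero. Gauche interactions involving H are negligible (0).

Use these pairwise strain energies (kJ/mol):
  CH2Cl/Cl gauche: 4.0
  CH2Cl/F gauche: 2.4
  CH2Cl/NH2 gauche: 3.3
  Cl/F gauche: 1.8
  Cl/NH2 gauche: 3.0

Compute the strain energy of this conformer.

5.1 kJ/mol

This conformer (staggered): Cl–F gauche, CH2Cl–NH2 gauche; 1.8 + 3.3 = 5.1 kJ/mol.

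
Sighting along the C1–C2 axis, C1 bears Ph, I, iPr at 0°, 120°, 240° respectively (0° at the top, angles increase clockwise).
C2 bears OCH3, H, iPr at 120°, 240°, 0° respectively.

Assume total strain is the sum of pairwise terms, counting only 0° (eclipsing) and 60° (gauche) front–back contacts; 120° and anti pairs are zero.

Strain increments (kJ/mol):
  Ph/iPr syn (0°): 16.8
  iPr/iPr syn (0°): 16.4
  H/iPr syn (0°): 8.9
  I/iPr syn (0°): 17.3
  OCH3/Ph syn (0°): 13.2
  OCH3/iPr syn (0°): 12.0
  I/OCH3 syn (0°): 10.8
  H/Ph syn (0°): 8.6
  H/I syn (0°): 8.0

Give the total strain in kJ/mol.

This conformer is eclipsed. Ph at 0° is eclipsed with iPr at 0° (16.8); I at 120° is eclipsed with OCH3 at 120° (10.8); iPr at 240° is eclipsed with H at 240° (8.9). Total 36.5 kJ/mol.

36.5 kJ/mol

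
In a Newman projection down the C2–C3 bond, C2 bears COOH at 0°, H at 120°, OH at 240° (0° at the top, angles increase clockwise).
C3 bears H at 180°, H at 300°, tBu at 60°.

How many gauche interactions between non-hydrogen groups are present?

Non-H gauche pairs: COOH(0°)/tBu(60°) — 1 interaction.

1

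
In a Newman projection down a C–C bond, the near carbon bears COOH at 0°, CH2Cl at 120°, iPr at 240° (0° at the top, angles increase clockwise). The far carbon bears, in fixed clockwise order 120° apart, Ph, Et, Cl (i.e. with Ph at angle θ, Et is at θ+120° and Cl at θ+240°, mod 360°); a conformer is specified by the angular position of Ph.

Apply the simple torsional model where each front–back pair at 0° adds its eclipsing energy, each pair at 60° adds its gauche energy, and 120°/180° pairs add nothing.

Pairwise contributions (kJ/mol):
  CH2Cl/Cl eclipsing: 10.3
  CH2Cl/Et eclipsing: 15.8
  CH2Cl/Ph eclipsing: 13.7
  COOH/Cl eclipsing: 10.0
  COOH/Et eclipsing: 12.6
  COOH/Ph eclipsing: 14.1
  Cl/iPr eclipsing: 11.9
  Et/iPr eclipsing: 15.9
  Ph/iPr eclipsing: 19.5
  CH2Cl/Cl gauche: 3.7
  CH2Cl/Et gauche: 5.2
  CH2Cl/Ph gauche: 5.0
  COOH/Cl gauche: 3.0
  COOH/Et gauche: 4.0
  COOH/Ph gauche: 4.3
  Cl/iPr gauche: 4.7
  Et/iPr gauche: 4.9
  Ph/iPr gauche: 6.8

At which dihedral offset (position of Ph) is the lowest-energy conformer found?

60°

Ph at 0° (eclipsed): COOH(0°)/Ph(0°) eclipsed 14.1; CH2Cl(120°)/Et(120°) eclipsed 15.8; iPr(240°)/Cl(240°) eclipsed 11.9 → 41.8 kJ/mol.
Ph at 60° (staggered): COOH(0°)/Ph(60°) gauche 4.3; COOH(0°)/Cl(300°) gauche 3.0; CH2Cl(120°)/Ph(60°) gauche 5.0; CH2Cl(120°)/Et(180°) gauche 5.2; iPr(240°)/Et(180°) gauche 4.9; iPr(240°)/Cl(300°) gauche 4.7 → 27.1 kJ/mol.
Ph at 120° (eclipsed): COOH(0°)/Cl(0°) eclipsed 10.0; CH2Cl(120°)/Ph(120°) eclipsed 13.7; iPr(240°)/Et(240°) eclipsed 15.9 → 39.6 kJ/mol.
Ph at 180° (staggered): COOH(0°)/Et(300°) gauche 4.0; COOH(0°)/Cl(60°) gauche 3.0; CH2Cl(120°)/Ph(180°) gauche 5.0; CH2Cl(120°)/Cl(60°) gauche 3.7; iPr(240°)/Ph(180°) gauche 6.8; iPr(240°)/Et(300°) gauche 4.9 → 27.4 kJ/mol.
Ph at 240° (eclipsed): COOH(0°)/Et(0°) eclipsed 12.6; CH2Cl(120°)/Cl(120°) eclipsed 10.3; iPr(240°)/Ph(240°) eclipsed 19.5 → 42.4 kJ/mol.
Ph at 300° (staggered): COOH(0°)/Ph(300°) gauche 4.3; COOH(0°)/Et(60°) gauche 4.0; CH2Cl(120°)/Et(60°) gauche 5.2; CH2Cl(120°)/Cl(180°) gauche 3.7; iPr(240°)/Ph(300°) gauche 6.8; iPr(240°)/Cl(180°) gauche 4.7 → 28.7 kJ/mol.
The minimum (27.1 kJ/mol) occurs with Ph at 60°.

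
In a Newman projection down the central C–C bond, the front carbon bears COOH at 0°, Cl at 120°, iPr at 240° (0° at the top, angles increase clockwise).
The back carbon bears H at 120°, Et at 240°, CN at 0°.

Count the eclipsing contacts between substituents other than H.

2

Non-H eclipsing pairs: COOH(0°)/CN(0°); iPr(240°)/Et(240°) — 2 interactions.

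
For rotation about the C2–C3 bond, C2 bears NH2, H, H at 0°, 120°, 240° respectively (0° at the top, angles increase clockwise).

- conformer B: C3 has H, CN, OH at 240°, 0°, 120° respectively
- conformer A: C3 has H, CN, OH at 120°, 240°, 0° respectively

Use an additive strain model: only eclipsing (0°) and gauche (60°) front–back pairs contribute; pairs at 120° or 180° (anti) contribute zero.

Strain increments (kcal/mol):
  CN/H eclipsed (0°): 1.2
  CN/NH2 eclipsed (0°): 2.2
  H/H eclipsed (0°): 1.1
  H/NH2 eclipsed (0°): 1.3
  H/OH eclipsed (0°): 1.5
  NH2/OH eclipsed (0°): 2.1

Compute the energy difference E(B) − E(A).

+0.4 kcal/mol

B (eclipsed): NH2(0°)/CN(0°) eclipsed 2.2; H(120°)/OH(120°) eclipsed 1.5; H(240°)/H(240°) eclipsed 1.1 → 4.8 kcal/mol.
A (eclipsed): NH2(0°)/OH(0°) eclipsed 2.1; H(120°)/H(120°) eclipsed 1.1; H(240°)/CN(240°) eclipsed 1.2 → 4.4 kcal/mol.
E(B) − E(A) = 4.8 − 4.4 = +0.4 kcal/mol.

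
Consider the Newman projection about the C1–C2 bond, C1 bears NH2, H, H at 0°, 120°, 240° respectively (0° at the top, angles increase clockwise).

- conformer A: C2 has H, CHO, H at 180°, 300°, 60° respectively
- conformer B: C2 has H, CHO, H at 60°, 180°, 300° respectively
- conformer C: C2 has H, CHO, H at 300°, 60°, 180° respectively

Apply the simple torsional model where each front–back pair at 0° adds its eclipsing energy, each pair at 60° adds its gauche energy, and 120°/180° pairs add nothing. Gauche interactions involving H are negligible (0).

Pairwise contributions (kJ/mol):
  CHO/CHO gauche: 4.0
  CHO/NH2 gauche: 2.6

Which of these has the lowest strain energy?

A is staggered. NH2 at 0° is gauche with CHO at 300° (2.6). Total 2.6 kJ/mol.
B (staggered): no non-H gauche contacts → 0.0 kJ/mol.
C is staggered. NH2 at 0° is gauche with CHO at 60° (2.6). Total 2.6 kJ/mol.
B has the lowest total (0.0 kJ/mol).

B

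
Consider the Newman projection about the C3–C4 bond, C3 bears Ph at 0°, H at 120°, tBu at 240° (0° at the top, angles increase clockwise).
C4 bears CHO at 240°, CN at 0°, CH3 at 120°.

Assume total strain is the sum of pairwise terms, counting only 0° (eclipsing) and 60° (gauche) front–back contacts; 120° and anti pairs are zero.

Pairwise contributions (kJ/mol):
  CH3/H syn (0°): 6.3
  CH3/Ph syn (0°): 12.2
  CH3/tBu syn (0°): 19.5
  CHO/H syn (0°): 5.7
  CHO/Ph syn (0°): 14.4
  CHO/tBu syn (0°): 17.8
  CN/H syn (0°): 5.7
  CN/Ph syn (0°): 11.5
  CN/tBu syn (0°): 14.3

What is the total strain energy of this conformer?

This conformer is eclipsed. Ph at 0° is eclipsed with CN at 0° (11.5); H at 120° is eclipsed with CH3 at 120° (6.3); tBu at 240° is eclipsed with CHO at 240° (17.8). Total 35.6 kJ/mol.

35.6 kJ/mol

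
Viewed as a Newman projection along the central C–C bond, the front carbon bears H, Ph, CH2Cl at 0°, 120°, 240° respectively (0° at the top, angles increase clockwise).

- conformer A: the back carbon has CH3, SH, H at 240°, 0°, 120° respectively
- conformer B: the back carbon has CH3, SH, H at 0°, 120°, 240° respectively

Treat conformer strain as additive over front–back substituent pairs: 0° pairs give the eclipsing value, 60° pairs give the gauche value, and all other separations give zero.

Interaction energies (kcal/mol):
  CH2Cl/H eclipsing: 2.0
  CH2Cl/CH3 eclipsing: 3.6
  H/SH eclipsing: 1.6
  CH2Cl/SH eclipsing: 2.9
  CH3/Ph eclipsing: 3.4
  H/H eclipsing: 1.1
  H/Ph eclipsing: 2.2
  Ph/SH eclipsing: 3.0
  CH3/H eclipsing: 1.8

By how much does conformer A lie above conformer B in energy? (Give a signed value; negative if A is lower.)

+0.6 kcal/mol

A (eclipsed): H–SH eclipsed, Ph–H eclipsed, CH2Cl–CH3 eclipsed; 1.6 + 2.2 + 3.6 = 7.4 kcal/mol.
B (eclipsed): H–CH3 eclipsed, Ph–SH eclipsed, CH2Cl–H eclipsed; 1.8 + 3.0 + 2.0 = 6.8 kcal/mol.
E(A) − E(B) = 7.4 − 6.8 = +0.6 kcal/mol.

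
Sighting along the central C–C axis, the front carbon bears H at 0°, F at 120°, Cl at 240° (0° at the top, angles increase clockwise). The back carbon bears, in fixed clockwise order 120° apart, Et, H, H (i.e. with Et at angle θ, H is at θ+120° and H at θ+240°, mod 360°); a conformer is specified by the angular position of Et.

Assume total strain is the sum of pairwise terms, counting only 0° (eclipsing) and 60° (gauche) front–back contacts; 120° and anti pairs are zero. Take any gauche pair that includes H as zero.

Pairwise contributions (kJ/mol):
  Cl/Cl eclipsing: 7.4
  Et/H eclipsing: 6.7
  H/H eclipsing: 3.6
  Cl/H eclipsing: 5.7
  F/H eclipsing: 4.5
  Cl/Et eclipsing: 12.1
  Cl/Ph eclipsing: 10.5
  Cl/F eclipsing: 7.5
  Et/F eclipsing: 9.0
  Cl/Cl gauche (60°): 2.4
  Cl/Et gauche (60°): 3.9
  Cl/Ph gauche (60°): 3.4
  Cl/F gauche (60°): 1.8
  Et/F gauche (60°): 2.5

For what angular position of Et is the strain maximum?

240°

Et at 0° (eclipsed): H(0°)/Et(0°) eclipsed 6.7; F(120°)/H(120°) eclipsed 4.5; Cl(240°)/H(240°) eclipsed 5.7 → 16.9 kJ/mol.
Et at 60° (staggered): F(120°)/Et(60°) gauche 2.5 → 2.5 kJ/mol.
Et at 120° (eclipsed): H(0°)/H(0°) eclipsed 3.6; F(120°)/Et(120°) eclipsed 9.0; Cl(240°)/H(240°) eclipsed 5.7 → 18.3 kJ/mol.
Et at 180° (staggered): F(120°)/Et(180°) gauche 2.5; Cl(240°)/Et(180°) gauche 3.9 → 6.4 kJ/mol.
Et at 240° (eclipsed): H(0°)/H(0°) eclipsed 3.6; F(120°)/H(120°) eclipsed 4.5; Cl(240°)/Et(240°) eclipsed 12.1 → 20.2 kJ/mol.
Et at 300° (staggered): Cl(240°)/Et(300°) gauche 3.9 → 3.9 kJ/mol.
The maximum (20.2 kJ/mol) occurs with Et at 240°.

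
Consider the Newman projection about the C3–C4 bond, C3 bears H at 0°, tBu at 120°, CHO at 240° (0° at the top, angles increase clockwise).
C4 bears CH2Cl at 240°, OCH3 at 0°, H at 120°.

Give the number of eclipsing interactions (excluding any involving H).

Non-H eclipsing pairs: CHO(240°)/CH2Cl(240°) — 1 interaction.

1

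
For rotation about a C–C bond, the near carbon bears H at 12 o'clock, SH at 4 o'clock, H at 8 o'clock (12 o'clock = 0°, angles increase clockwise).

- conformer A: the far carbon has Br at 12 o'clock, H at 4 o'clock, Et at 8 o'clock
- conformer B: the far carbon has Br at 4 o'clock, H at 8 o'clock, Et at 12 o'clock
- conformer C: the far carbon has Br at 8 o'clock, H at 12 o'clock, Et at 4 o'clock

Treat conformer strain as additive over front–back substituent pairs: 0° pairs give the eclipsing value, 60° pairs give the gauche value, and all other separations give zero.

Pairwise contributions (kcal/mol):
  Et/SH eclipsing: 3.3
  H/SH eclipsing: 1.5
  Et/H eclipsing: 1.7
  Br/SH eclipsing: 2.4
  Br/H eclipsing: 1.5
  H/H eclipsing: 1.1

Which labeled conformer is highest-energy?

C

A (eclipsed): H–Br eclipsed, SH–H eclipsed, H–Et eclipsed; 1.5 + 1.5 + 1.7 = 4.7 kcal/mol.
B (eclipsed): H–Et eclipsed, SH–Br eclipsed, H–H eclipsed; 1.7 + 2.4 + 1.1 = 5.2 kcal/mol.
C (eclipsed): H–H eclipsed, SH–Et eclipsed, H–Br eclipsed; 1.1 + 3.3 + 1.5 = 5.9 kcal/mol.
C has the highest total (5.9 kcal/mol).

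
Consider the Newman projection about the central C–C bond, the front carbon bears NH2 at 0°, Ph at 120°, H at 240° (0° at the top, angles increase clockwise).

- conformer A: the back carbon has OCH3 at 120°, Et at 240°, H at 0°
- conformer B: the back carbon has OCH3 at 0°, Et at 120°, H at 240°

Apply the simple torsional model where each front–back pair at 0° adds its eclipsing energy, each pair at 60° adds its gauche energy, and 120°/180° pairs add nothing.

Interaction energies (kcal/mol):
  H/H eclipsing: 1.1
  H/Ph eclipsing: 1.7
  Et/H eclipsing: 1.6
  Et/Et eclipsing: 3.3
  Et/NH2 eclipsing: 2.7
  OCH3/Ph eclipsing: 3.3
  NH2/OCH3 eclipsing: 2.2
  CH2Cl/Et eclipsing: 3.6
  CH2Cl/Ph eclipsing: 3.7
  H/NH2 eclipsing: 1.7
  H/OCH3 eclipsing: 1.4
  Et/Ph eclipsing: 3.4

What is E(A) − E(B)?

A (eclipsed): NH2–H eclipsed, Ph–OCH3 eclipsed, H–Et eclipsed; 1.7 + 3.3 + 1.6 = 6.6 kcal/mol.
B (eclipsed): NH2–OCH3 eclipsed, Ph–Et eclipsed, H–H eclipsed; 2.2 + 3.4 + 1.1 = 6.7 kcal/mol.
E(A) − E(B) = 6.6 − 6.7 = -0.1 kcal/mol.

-0.1 kcal/mol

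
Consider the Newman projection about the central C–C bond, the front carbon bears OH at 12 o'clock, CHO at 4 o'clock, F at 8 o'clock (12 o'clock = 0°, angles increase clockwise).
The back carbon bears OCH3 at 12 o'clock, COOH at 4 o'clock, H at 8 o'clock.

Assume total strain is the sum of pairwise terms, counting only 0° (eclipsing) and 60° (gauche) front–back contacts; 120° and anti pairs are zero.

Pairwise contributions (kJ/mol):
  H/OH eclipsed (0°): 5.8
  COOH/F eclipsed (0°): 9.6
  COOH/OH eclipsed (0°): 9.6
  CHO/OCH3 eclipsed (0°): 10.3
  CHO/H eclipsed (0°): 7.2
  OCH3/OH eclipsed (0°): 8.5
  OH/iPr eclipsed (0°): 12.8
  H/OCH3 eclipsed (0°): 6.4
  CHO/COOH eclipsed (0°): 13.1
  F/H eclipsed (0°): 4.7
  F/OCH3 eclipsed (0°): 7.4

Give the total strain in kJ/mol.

26.3 kJ/mol

This conformer is eclipsed. OH at 0° is eclipsed with OCH3 at 0° (8.5); CHO at 120° is eclipsed with COOH at 120° (13.1); F at 240° is eclipsed with H at 240° (4.7). Total 26.3 kJ/mol.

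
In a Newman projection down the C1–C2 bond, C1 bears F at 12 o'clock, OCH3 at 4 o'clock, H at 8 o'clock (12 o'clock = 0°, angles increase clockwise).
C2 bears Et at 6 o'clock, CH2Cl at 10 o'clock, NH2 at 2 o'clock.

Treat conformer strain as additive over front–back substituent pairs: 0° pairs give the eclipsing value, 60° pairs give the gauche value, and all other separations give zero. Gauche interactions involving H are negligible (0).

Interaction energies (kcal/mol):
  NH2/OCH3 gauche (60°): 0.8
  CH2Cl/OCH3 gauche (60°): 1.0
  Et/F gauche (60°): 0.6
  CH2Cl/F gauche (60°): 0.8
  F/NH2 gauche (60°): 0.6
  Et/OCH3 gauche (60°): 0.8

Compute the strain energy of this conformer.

This conformer (staggered): F–CH2Cl gauche, F–NH2 gauche, OCH3–Et gauche, OCH3–NH2 gauche; 0.8 + 0.6 + 0.8 + 0.8 = 3.0 kcal/mol.

3.0 kcal/mol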